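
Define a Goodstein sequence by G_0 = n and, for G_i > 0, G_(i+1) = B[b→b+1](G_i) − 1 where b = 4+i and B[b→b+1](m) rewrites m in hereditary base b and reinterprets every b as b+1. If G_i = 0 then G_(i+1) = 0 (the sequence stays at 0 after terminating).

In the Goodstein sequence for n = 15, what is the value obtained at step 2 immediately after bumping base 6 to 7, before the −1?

22

G_0 = 15. HB_4(15) = 3·4 + 3. Bump = 18. G_1 = 17.
G_1 = 17. HB_5(17) = 3·5 + 2. Bump = 20. G_2 = 19.
G_2 = 19. HB_6(19) = 3·6 + 1. Bump = 22. G_3 = 21.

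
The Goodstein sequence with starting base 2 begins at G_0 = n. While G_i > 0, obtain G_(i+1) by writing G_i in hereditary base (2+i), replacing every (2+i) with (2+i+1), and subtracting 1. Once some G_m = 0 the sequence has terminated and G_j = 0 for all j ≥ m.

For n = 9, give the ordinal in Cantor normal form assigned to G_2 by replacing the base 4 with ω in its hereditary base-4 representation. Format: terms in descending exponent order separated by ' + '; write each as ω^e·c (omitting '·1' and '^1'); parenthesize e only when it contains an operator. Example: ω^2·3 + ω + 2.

[0] 9 ≡ 2^(2 + 1) + 1 (base 2). Lift 3: 82. −1: 81.
[1] 81 ≡ 3^(3 + 1) (base 3). Lift 4: 1024. −1: 1023.
[2] 1023 ≡ 3·4^4 + 3·4^3 + 3·4^2 + 3·4 + 3 (base 4). Lift 5: 9843. −1: 9842.

ω^ω·3 + ω^3·3 + ω^2·3 + ω·3 + 3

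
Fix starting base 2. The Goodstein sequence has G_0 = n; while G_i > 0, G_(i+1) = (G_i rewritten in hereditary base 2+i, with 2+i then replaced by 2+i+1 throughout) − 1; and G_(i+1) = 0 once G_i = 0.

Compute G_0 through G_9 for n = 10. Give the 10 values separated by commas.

10, 83, 1025, 15625, 279935, 4215754, 84073323, 1937434592, 50000555551, 1426559238830

G_0 = 10. HB_2(10) = 2^(2 + 1) + 2. Bump = 84. G_1 = 83.
G_1 = 83. HB_3(83) = 3^(3 + 1) + 2. Bump = 1026. G_2 = 1025.
G_2 = 1025. HB_4(1025) = 4^(4 + 1) + 1. Bump = 15626. G_3 = 15625.
G_3 = 15625. HB_5(15625) = 5^(5 + 1). Bump = 279936. G_4 = 279935.
G_4 = 279935. HB_6(279935) = 5·6^6 + 5·6^5 + 5·6^4 + 5·6^3 + 5·6^2 + 5·6 + 5. Bump = 4215755. G_5 = 4215754.
G_5 = 4215754. HB_7(4215754) = 5·7^7 + 5·7^5 + 5·7^4 + 5·7^3 + 5·7^2 + 5·7 + 4. Bump = 84073324. G_6 = 84073323.
G_6 = 84073323. HB_8(84073323) = 5·8^8 + 5·8^5 + 5·8^4 + 5·8^3 + 5·8^2 + 5·8 + 3. Bump = 1937434593. G_7 = 1937434592.
G_7 = 1937434592. HB_9(1937434592) = 5·9^9 + 5·9^5 + 5·9^4 + 5·9^3 + 5·9^2 + 5·9 + 2. Bump = 50000555552. G_8 = 50000555551.
G_8 = 50000555551. HB_10(50000555551) = 5·10^10 + 5·10^5 + 5·10^4 + 5·10^3 + 5·10^2 + 5·10 + 1. Bump = 1426559238831. G_9 = 1426559238830.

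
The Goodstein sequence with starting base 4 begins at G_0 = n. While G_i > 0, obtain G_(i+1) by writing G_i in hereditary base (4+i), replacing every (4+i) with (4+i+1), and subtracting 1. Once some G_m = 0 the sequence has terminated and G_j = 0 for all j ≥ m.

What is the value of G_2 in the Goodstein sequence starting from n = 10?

i=0: 10 = 2·4 + 2 (b=4); 4→5: 2·5 + 2 = 12; 12−1 = 11
i=1: 11 = 2·5 + 1 (b=5); 5→6: 2·6 + 1 = 13; 13−1 = 12
i=2: 12 = 2·6 (b=6); 6→7: 2·7 = 14; 14−1 = 13

12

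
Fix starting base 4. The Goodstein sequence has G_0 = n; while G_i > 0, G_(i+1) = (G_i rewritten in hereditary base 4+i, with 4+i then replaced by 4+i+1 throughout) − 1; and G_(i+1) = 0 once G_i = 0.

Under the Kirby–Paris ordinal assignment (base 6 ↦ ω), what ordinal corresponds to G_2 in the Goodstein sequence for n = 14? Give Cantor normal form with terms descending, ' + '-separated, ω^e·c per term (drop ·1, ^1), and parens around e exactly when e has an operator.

ω·3

G_0=14  [base 4] 3·4 + 2  →[4↦5]→  3·5 + 2 = 17  −1 ⇒ G_1=16
G_1=16  [base 5] 3·5 + 1  →[5↦6]→  3·6 + 1 = 19  −1 ⇒ G_2=18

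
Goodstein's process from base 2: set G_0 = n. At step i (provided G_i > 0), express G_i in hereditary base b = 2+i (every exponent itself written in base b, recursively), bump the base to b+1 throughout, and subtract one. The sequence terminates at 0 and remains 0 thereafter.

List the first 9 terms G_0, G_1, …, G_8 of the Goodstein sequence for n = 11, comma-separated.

i=0: 11 = 2^(2 + 1) + 2 + 1 (b=2); 2→3: 3^(3 + 1) + 3 + 1 = 85; 85−1 = 84
i=1: 84 = 3^(3 + 1) + 3 (b=3); 3→4: 4^(4 + 1) + 4 = 1028; 1028−1 = 1027
i=2: 1027 = 4^(4 + 1) + 3 (b=4); 4→5: 5^(5 + 1) + 3 = 15628; 15628−1 = 15627
i=3: 15627 = 5^(5 + 1) + 2 (b=5); 5→6: 6^(6 + 1) + 2 = 279938; 279938−1 = 279937
i=4: 279937 = 6^(6 + 1) + 1 (b=6); 6→7: 7^(7 + 1) + 1 = 5764802; 5764802−1 = 5764801
i=5: 5764801 = 7^(7 + 1) (b=7); 7→8: 8^(8 + 1) = 134217728; 134217728−1 = 134217727
i=6: 134217727 = 7·8^8 + 7·8^7 + 7·8^6 + 7·8^5 + 7·8^4 + 7·8^3 + 7·8^2 + 7·8 + 7 (b=8); 8→9: 7·9^9 + 7·9^7 + 7·9^6 + 7·9^5 + 7·9^4 + 7·9^3 + 7·9^2 + 7·9 + 7 = 2749609303; 2749609303−1 = 2749609302
i=7: 2749609302 = 7·9^9 + 7·9^7 + 7·9^6 + 7·9^5 + 7·9^4 + 7·9^3 + 7·9^2 + 7·9 + 6 (b=9); 9→10: 7·10^10 + 7·10^7 + 7·10^6 + 7·10^5 + 7·10^4 + 7·10^3 + 7·10^2 + 7·10 + 6 = 70077777776; 70077777776−1 = 70077777775

11, 84, 1027, 15627, 279937, 5764801, 134217727, 2749609302, 70077777775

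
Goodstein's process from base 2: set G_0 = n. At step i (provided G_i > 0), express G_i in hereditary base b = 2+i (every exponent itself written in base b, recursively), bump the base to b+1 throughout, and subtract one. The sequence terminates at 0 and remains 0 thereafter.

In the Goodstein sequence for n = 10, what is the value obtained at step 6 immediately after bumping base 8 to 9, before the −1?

1937434593

i=0: 10 = 2^(2 + 1) + 2 (b=2); 2→3: 3^(3 + 1) + 3 = 84; 84−1 = 83
i=1: 83 = 3^(3 + 1) + 2 (b=3); 3→4: 4^(4 + 1) + 2 = 1026; 1026−1 = 1025
i=2: 1025 = 4^(4 + 1) + 1 (b=4); 4→5: 5^(5 + 1) + 1 = 15626; 15626−1 = 15625
i=3: 15625 = 5^(5 + 1) (b=5); 5→6: 6^(6 + 1) = 279936; 279936−1 = 279935
i=4: 279935 = 5·6^6 + 5·6^5 + 5·6^4 + 5·6^3 + 5·6^2 + 5·6 + 5 (b=6); 6→7: 5·7^7 + 5·7^5 + 5·7^4 + 5·7^3 + 5·7^2 + 5·7 + 5 = 4215755; 4215755−1 = 4215754
i=5: 4215754 = 5·7^7 + 5·7^5 + 5·7^4 + 5·7^3 + 5·7^2 + 5·7 + 4 (b=7); 7→8: 5·8^8 + 5·8^5 + 5·8^4 + 5·8^3 + 5·8^2 + 5·8 + 4 = 84073324; 84073324−1 = 84073323
i=6: 84073323 = 5·8^8 + 5·8^5 + 5·8^4 + 5·8^3 + 5·8^2 + 5·8 + 3 (b=8); 8→9: 5·9^9 + 5·9^5 + 5·9^4 + 5·9^3 + 5·9^2 + 5·9 + 3 = 1937434593; 1937434593−1 = 1937434592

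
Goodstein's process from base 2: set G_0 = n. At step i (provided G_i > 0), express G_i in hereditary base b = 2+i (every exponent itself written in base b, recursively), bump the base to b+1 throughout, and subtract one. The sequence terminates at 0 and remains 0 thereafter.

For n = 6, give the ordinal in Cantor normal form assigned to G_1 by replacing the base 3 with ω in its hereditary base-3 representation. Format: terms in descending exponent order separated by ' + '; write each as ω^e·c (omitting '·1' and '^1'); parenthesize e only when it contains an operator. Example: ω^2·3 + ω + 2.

ω^ω + 2

G_0=6  [base 2] 2^2 + 2  →[2↦3]→  3^3 + 3 = 30  −1 ⇒ G_1=29
G_1=29  [base 3] 3^3 + 2  →[3↦4]→  4^4 + 2 = 258  −1 ⇒ G_2=257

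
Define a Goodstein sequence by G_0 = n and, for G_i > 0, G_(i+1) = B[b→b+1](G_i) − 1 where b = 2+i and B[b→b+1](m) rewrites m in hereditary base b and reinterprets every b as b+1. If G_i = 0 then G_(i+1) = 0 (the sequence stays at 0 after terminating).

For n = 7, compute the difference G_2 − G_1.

step 0: 7 = 2^2 + 2 + 1; sub 3 for 2: 3^3 + 3 + 1; = 31; G_1 = 31−1 = 30
step 1: 30 = 3^3 + 3; sub 4 for 3: 4^4 + 4; = 260; G_2 = 260−1 = 259

229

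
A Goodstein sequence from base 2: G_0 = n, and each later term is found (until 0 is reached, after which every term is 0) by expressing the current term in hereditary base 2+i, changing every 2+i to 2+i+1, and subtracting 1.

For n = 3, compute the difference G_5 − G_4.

[0] 3 ≡ 2 + 1 (base 2). Lift 3: 4. −1: 3.
[1] 3 ≡ 3 (base 3). Lift 4: 4. −1: 3.
[2] 3 ≡ 3 (base 4). Lift 5: 3. −1: 2.
[3] 2 ≡ 2 (base 5). Lift 6: 2. −1: 1.
[4] 1 ≡ 1 (base 6). Lift 7: 1. −1: 0.

-1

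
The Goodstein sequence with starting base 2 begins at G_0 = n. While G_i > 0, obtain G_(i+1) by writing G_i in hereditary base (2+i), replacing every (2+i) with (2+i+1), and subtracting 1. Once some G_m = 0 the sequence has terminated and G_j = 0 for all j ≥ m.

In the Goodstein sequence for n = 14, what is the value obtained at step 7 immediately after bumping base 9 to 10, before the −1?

100000555552

(0) 14|_2 = 2^(2 + 1) + 2^2 + 2 ↦ 3^(3 + 1) + 3^3 + 3|_3 = 111 ⇒ 110
(1) 110|_3 = 3^(3 + 1) + 3^3 + 2 ↦ 4^(4 + 1) + 4^4 + 2|_4 = 1282 ⇒ 1281
(2) 1281|_4 = 4^(4 + 1) + 4^4 + 1 ↦ 5^(5 + 1) + 5^5 + 1|_5 = 18751 ⇒ 18750
(3) 18750|_5 = 5^(5 + 1) + 5^5 ↦ 6^(6 + 1) + 6^6|_6 = 326592 ⇒ 326591
(4) 326591|_6 = 6^(6 + 1) + 5·6^5 + 5·6^4 + 5·6^3 + 5·6^2 + 5·6 + 5 ↦ 7^(7 + 1) + 5·7^5 + 5·7^4 + 5·7^3 + 5·7^2 + 5·7 + 5|_7 = 5862841 ⇒ 5862840
(5) 5862840|_7 = 7^(7 + 1) + 5·7^5 + 5·7^4 + 5·7^3 + 5·7^2 + 5·7 + 4 ↦ 8^(8 + 1) + 5·8^5 + 5·8^4 + 5·8^3 + 5·8^2 + 5·8 + 4|_8 = 134404972 ⇒ 134404971
(6) 134404971|_8 = 8^(8 + 1) + 5·8^5 + 5·8^4 + 5·8^3 + 5·8^2 + 5·8 + 3 ↦ 9^(9 + 1) + 5·9^5 + 5·9^4 + 5·9^3 + 5·9^2 + 5·9 + 3|_9 = 3487116549 ⇒ 3487116548
(7) 3487116548|_9 = 9^(9 + 1) + 5·9^5 + 5·9^4 + 5·9^3 + 5·9^2 + 5·9 + 2 ↦ 10^(10 + 1) + 5·10^5 + 5·10^4 + 5·10^3 + 5·10^2 + 5·10 + 2|_10 = 100000555552 ⇒ 100000555551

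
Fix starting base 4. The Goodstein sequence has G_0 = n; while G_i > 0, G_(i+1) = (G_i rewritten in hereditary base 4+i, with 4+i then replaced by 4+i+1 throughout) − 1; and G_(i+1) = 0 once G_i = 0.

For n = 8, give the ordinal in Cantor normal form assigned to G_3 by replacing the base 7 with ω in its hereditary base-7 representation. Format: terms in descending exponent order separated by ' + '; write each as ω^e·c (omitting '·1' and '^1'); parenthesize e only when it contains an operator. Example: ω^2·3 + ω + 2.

ω + 2

i=0: 8 = 2·4 (b=4); 4→5: 2·5 = 10; 10−1 = 9
i=1: 9 = 5 + 4 (b=5); 5→6: 6 + 4 = 10; 10−1 = 9
i=2: 9 = 6 + 3 (b=6); 6→7: 7 + 3 = 10; 10−1 = 9
i=3: 9 = 7 + 2 (b=7); 7→8: 8 + 2 = 10; 10−1 = 9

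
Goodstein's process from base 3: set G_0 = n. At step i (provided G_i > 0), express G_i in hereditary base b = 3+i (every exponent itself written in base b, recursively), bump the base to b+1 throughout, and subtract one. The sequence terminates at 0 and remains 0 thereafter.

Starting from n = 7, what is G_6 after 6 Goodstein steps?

G_0=7  [base 3] 2·3 + 1  →[3↦4]→  2·4 + 1 = 9  −1 ⇒ G_1=8
G_1=8  [base 4] 2·4  →[4↦5]→  2·5 = 10  −1 ⇒ G_2=9
G_2=9  [base 5] 5 + 4  →[5↦6]→  6 + 4 = 10  −1 ⇒ G_3=9
G_3=9  [base 6] 6 + 3  →[6↦7]→  7 + 3 = 10  −1 ⇒ G_4=9
G_4=9  [base 7] 7 + 2  →[7↦8]→  8 + 2 = 10  −1 ⇒ G_5=9
G_5=9  [base 8] 8 + 1  →[8↦9]→  9 + 1 = 10  −1 ⇒ G_6=9
G_6=9  [base 9] 9  →[9↦10]→  10 = 10  −1 ⇒ G_7=9

9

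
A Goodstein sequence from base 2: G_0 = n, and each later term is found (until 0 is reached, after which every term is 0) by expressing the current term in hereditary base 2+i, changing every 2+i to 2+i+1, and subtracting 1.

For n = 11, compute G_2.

1027

i=0: 11 = 2^(2 + 1) + 2 + 1 (b=2); 2→3: 3^(3 + 1) + 3 + 1 = 85; 85−1 = 84
i=1: 84 = 3^(3 + 1) + 3 (b=3); 3→4: 4^(4 + 1) + 4 = 1028; 1028−1 = 1027
i=2: 1027 = 4^(4 + 1) + 3 (b=4); 4→5: 5^(5 + 1) + 3 = 15628; 15628−1 = 15627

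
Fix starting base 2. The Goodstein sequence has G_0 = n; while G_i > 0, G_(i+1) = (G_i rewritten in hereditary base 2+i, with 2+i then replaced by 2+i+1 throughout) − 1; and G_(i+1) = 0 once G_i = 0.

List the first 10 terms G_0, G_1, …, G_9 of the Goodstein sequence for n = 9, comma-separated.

9, 81, 1023, 9842, 140743, 2471826, 50333399, 1162263921, 30000003325, 855935016215

9 —HB2→ 2^(2 + 1) + 1 —bump→ 3^(3 + 1) + 1 = 82 —(−1)→ 81
81 —HB3→ 3^(3 + 1) —bump→ 4^(4 + 1) = 1024 —(−1)→ 1023
1023 —HB4→ 3·4^4 + 3·4^3 + 3·4^2 + 3·4 + 3 —bump→ 3·5^5 + 3·5^3 + 3·5^2 + 3·5 + 3 = 9843 —(−1)→ 9842
9842 —HB5→ 3·5^5 + 3·5^3 + 3·5^2 + 3·5 + 2 —bump→ 3·6^6 + 3·6^3 + 3·6^2 + 3·6 + 2 = 140744 —(−1)→ 140743
140743 —HB6→ 3·6^6 + 3·6^3 + 3·6^2 + 3·6 + 1 —bump→ 3·7^7 + 3·7^3 + 3·7^2 + 3·7 + 1 = 2471827 —(−1)→ 2471826
2471826 —HB7→ 3·7^7 + 3·7^3 + 3·7^2 + 3·7 —bump→ 3·8^8 + 3·8^3 + 3·8^2 + 3·8 = 50333400 —(−1)→ 50333399
50333399 —HB8→ 3·8^8 + 3·8^3 + 3·8^2 + 2·8 + 7 —bump→ 3·9^9 + 3·9^3 + 3·9^2 + 2·9 + 7 = 1162263922 —(−1)→ 1162263921
1162263921 —HB9→ 3·9^9 + 3·9^3 + 3·9^2 + 2·9 + 6 —bump→ 3·10^10 + 3·10^3 + 3·10^2 + 2·10 + 6 = 30000003326 —(−1)→ 30000003325
30000003325 —HB10→ 3·10^10 + 3·10^3 + 3·10^2 + 2·10 + 5 —bump→ 3·11^11 + 3·11^3 + 3·11^2 + 2·11 + 5 = 855935016216 —(−1)→ 855935016215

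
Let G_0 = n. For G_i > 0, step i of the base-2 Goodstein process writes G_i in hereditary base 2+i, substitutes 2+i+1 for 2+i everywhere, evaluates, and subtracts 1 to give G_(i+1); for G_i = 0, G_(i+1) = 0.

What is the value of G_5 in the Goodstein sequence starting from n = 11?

G_0=11  [base 2] 2^(2 + 1) + 2 + 1  →[2↦3]→  3^(3 + 1) + 3 + 1 = 85  −1 ⇒ G_1=84
G_1=84  [base 3] 3^(3 + 1) + 3  →[3↦4]→  4^(4 + 1) + 4 = 1028  −1 ⇒ G_2=1027
G_2=1027  [base 4] 4^(4 + 1) + 3  →[4↦5]→  5^(5 + 1) + 3 = 15628  −1 ⇒ G_3=15627
G_3=15627  [base 5] 5^(5 + 1) + 2  →[5↦6]→  6^(6 + 1) + 2 = 279938  −1 ⇒ G_4=279937
G_4=279937  [base 6] 6^(6 + 1) + 1  →[6↦7]→  7^(7 + 1) + 1 = 5764802  −1 ⇒ G_5=5764801
G_5=5764801  [base 7] 7^(7 + 1)  →[7↦8]→  8^(8 + 1) = 134217728  −1 ⇒ G_6=134217727

5764801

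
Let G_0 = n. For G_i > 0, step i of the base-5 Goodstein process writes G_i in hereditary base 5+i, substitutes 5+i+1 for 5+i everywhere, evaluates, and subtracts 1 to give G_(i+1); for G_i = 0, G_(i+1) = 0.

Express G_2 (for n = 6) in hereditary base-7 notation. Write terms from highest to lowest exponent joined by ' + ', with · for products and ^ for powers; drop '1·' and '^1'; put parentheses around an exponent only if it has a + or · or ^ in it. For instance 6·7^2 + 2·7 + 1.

i=0: 6 = 5 + 1 (b=5); 5→6: 6 + 1 = 7; 7−1 = 6
i=1: 6 = 6 (b=6); 6→7: 7 = 7; 7−1 = 6
i=2: 6 = 6 (b=7); 7→8: 6 = 6; 6−1 = 5

6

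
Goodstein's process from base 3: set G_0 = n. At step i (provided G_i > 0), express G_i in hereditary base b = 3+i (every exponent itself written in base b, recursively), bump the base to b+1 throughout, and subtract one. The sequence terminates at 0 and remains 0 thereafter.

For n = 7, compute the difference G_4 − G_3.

0

step 0: 7 = 2·3 + 1; sub 4 for 3: 2·4 + 1; = 9; G_1 = 9−1 = 8
step 1: 8 = 2·4; sub 5 for 4: 2·5; = 10; G_2 = 10−1 = 9
step 2: 9 = 5 + 4; sub 6 for 5: 6 + 4; = 10; G_3 = 10−1 = 9
step 3: 9 = 6 + 3; sub 7 for 6: 7 + 3; = 10; G_4 = 10−1 = 9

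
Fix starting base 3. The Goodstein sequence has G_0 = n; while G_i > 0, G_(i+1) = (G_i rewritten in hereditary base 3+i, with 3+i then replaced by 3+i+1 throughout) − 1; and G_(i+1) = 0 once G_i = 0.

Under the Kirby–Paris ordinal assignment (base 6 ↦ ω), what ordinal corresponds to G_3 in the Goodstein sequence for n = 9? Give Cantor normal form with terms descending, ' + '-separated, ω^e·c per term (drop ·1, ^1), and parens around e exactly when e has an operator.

base 3: 9 = 3^2; at 4: 4^2 = 16; next = 15
base 4: 15 = 3·4 + 3; at 5: 3·5 + 3 = 18; next = 17
base 5: 17 = 3·5 + 2; at 6: 3·6 + 2 = 20; next = 19
base 6: 19 = 3·6 + 1; at 7: 3·7 + 1 = 22; next = 21

ω·3 + 1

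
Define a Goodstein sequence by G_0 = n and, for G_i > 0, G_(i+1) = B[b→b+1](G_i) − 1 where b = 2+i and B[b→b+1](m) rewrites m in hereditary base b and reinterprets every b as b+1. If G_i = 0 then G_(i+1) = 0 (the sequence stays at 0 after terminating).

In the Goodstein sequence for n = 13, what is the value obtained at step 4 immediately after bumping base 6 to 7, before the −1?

5765999

i=0: 13 = 2^(2 + 1) + 2^2 + 1 (b=2); 2→3: 3^(3 + 1) + 3^3 + 1 = 109; 109−1 = 108
i=1: 108 = 3^(3 + 1) + 3^3 (b=3); 3→4: 4^(4 + 1) + 4^4 = 1280; 1280−1 = 1279
i=2: 1279 = 4^(4 + 1) + 3·4^3 + 3·4^2 + 3·4 + 3 (b=4); 4→5: 5^(5 + 1) + 3·5^3 + 3·5^2 + 3·5 + 3 = 16093; 16093−1 = 16092
i=3: 16092 = 5^(5 + 1) + 3·5^3 + 3·5^2 + 3·5 + 2 (b=5); 5→6: 6^(6 + 1) + 3·6^3 + 3·6^2 + 3·6 + 2 = 280712; 280712−1 = 280711
i=4: 280711 = 6^(6 + 1) + 3·6^3 + 3·6^2 + 3·6 + 1 (b=6); 6→7: 7^(7 + 1) + 3·7^3 + 3·7^2 + 3·7 + 1 = 5765999; 5765999−1 = 5765998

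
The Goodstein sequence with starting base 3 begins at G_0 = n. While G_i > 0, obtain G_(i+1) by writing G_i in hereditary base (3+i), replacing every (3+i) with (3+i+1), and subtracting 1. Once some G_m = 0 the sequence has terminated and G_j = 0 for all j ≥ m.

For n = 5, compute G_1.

5

base 3: 5 = 3 + 2; at 4: 4 + 2 = 6; next = 5
base 4: 5 = 4 + 1; at 5: 5 + 1 = 6; next = 5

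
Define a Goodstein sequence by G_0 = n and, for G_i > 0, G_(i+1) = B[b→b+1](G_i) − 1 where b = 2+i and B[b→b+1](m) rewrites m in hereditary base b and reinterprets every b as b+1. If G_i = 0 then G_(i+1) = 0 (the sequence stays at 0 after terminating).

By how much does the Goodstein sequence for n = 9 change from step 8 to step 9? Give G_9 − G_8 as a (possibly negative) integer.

[0] 9 ≡ 2^(2 + 1) + 1 (base 2). Lift 3: 82. −1: 81.
[1] 81 ≡ 3^(3 + 1) (base 3). Lift 4: 1024. −1: 1023.
[2] 1023 ≡ 3·4^4 + 3·4^3 + 3·4^2 + 3·4 + 3 (base 4). Lift 5: 9843. −1: 9842.
[3] 9842 ≡ 3·5^5 + 3·5^3 + 3·5^2 + 3·5 + 2 (base 5). Lift 6: 140744. −1: 140743.
[4] 140743 ≡ 3·6^6 + 3·6^3 + 3·6^2 + 3·6 + 1 (base 6). Lift 7: 2471827. −1: 2471826.
[5] 2471826 ≡ 3·7^7 + 3·7^3 + 3·7^2 + 3·7 (base 7). Lift 8: 50333400. −1: 50333399.
[6] 50333399 ≡ 3·8^8 + 3·8^3 + 3·8^2 + 2·8 + 7 (base 8). Lift 9: 1162263922. −1: 1162263921.
[7] 1162263921 ≡ 3·9^9 + 3·9^3 + 3·9^2 + 2·9 + 6 (base 9). Lift 10: 30000003326. −1: 30000003325.
[8] 30000003325 ≡ 3·10^10 + 3·10^3 + 3·10^2 + 2·10 + 5 (base 10). Lift 11: 855935016216. −1: 855935016215.

825935012890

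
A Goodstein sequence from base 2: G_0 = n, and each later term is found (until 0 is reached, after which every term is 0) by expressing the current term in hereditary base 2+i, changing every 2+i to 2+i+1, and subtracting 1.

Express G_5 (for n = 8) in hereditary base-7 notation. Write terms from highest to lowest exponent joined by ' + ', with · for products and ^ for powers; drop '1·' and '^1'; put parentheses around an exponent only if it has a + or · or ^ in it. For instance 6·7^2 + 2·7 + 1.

step 0: 8 = 2^(2 + 1); sub 3 for 2: 3^(3 + 1); = 81; G_1 = 81−1 = 80
step 1: 80 = 2·3^3 + 2·3^2 + 2·3 + 2; sub 4 for 3: 2·4^4 + 2·4^2 + 2·4 + 2; = 554; G_2 = 554−1 = 553
step 2: 553 = 2·4^4 + 2·4^2 + 2·4 + 1; sub 5 for 4: 2·5^5 + 2·5^2 + 2·5 + 1; = 6311; G_3 = 6311−1 = 6310
step 3: 6310 = 2·5^5 + 2·5^2 + 2·5; sub 6 for 5: 2·6^6 + 2·6^2 + 2·6; = 93396; G_4 = 93396−1 = 93395
step 4: 93395 = 2·6^6 + 2·6^2 + 6 + 5; sub 7 for 6: 2·7^7 + 2·7^2 + 7 + 5; = 1647196; G_5 = 1647196−1 = 1647195

2·7^7 + 2·7^2 + 7 + 4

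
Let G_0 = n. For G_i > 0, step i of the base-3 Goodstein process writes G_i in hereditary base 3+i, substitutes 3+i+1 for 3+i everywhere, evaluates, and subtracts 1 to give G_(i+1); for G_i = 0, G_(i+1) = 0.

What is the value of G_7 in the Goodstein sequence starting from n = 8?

step 0: 8 = 2·3 + 2; sub 4 for 3: 2·4 + 2; = 10; G_1 = 10−1 = 9
step 1: 9 = 2·4 + 1; sub 5 for 4: 2·5 + 1; = 11; G_2 = 11−1 = 10
step 2: 10 = 2·5; sub 6 for 5: 2·6; = 12; G_3 = 12−1 = 11
step 3: 11 = 6 + 5; sub 7 for 6: 7 + 5; = 12; G_4 = 12−1 = 11
step 4: 11 = 7 + 4; sub 8 for 7: 8 + 4; = 12; G_5 = 12−1 = 11
step 5: 11 = 8 + 3; sub 9 for 8: 9 + 3; = 12; G_6 = 12−1 = 11
step 6: 11 = 9 + 2; sub 10 for 9: 10 + 2; = 12; G_7 = 12−1 = 11
step 7: 11 = 10 + 1; sub 11 for 10: 11 + 1; = 12; G_8 = 12−1 = 11

11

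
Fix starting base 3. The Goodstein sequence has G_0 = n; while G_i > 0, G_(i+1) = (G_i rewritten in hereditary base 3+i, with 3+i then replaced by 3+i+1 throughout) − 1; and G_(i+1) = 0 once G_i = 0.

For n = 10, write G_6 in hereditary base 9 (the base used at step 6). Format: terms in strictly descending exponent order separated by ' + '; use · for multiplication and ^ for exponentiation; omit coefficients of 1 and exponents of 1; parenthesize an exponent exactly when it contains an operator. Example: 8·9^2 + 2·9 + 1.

G_0=10  [base 3] 3^2 + 1  →[3↦4]→  4^2 + 1 = 17  −1 ⇒ G_1=16
G_1=16  [base 4] 4^2  →[4↦5]→  5^2 = 25  −1 ⇒ G_2=24
G_2=24  [base 5] 4·5 + 4  →[5↦6]→  4·6 + 4 = 28  −1 ⇒ G_3=27
G_3=27  [base 6] 4·6 + 3  →[6↦7]→  4·7 + 3 = 31  −1 ⇒ G_4=30
G_4=30  [base 7] 4·7 + 2  →[7↦8]→  4·8 + 2 = 34  −1 ⇒ G_5=33
G_5=33  [base 8] 4·8 + 1  →[8↦9]→  4·9 + 1 = 37  −1 ⇒ G_6=36
G_6=36  [base 9] 4·9  →[9↦10]→  4·10 = 40  −1 ⇒ G_7=39

4·9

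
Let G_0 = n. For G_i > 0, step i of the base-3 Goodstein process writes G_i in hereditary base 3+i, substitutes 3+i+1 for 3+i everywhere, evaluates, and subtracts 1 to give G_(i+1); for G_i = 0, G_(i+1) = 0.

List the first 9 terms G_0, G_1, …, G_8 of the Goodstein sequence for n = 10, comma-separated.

step 0: 10 = 3^2 + 1; sub 4 for 3: 4^2 + 1; = 17; G_1 = 17−1 = 16
step 1: 16 = 4^2; sub 5 for 4: 5^2; = 25; G_2 = 25−1 = 24
step 2: 24 = 4·5 + 4; sub 6 for 5: 4·6 + 4; = 28; G_3 = 28−1 = 27
step 3: 27 = 4·6 + 3; sub 7 for 6: 4·7 + 3; = 31; G_4 = 31−1 = 30
step 4: 30 = 4·7 + 2; sub 8 for 7: 4·8 + 2; = 34; G_5 = 34−1 = 33
step 5: 33 = 4·8 + 1; sub 9 for 8: 4·9 + 1; = 37; G_6 = 37−1 = 36
step 6: 36 = 4·9; sub 10 for 9: 4·10; = 40; G_7 = 40−1 = 39
step 7: 39 = 3·10 + 9; sub 11 for 10: 3·11 + 9; = 42; G_8 = 42−1 = 41

10, 16, 24, 27, 30, 33, 36, 39, 41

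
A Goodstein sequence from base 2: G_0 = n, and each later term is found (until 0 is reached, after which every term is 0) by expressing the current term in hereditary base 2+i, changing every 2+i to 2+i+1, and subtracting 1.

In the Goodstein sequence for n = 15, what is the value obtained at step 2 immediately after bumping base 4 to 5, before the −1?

18753

base 2: 15 = 2^(2 + 1) + 2^2 + 2 + 1; at 3: 3^(3 + 1) + 3^3 + 3 + 1 = 112; next = 111
base 3: 111 = 3^(3 + 1) + 3^3 + 3; at 4: 4^(4 + 1) + 4^4 + 4 = 1284; next = 1283
base 4: 1283 = 4^(4 + 1) + 4^4 + 3; at 5: 5^(5 + 1) + 5^5 + 3 = 18753; next = 18752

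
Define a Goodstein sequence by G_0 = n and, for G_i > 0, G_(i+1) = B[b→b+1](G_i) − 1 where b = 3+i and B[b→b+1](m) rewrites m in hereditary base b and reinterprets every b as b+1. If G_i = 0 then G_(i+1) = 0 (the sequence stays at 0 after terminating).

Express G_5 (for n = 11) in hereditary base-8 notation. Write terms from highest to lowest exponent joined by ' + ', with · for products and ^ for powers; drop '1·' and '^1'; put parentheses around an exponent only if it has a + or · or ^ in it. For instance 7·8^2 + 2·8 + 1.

5·8 + 3

11 —HB3→ 3^2 + 2 —bump→ 4^2 + 2 = 18 —(−1)→ 17
17 —HB4→ 4^2 + 1 —bump→ 5^2 + 1 = 26 —(−1)→ 25
25 —HB5→ 5^2 —bump→ 6^2 = 36 —(−1)→ 35
35 —HB6→ 5·6 + 5 —bump→ 5·7 + 5 = 40 —(−1)→ 39
39 —HB7→ 5·7 + 4 —bump→ 5·8 + 4 = 44 —(−1)→ 43
43 —HB8→ 5·8 + 3 —bump→ 5·9 + 3 = 48 —(−1)→ 47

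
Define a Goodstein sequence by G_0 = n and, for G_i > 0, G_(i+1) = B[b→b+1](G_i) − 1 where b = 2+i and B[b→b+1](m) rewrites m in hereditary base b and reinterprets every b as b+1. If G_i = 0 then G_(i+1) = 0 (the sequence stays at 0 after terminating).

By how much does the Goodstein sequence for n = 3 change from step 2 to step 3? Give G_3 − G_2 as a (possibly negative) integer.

step 0: 3 = 2 + 1; sub 3 for 2: 3 + 1; = 4; G_1 = 4−1 = 3
step 1: 3 = 3; sub 4 for 3: 4; = 4; G_2 = 4−1 = 3
step 2: 3 = 3; sub 5 for 4: 3; = 3; G_3 = 3−1 = 2

-1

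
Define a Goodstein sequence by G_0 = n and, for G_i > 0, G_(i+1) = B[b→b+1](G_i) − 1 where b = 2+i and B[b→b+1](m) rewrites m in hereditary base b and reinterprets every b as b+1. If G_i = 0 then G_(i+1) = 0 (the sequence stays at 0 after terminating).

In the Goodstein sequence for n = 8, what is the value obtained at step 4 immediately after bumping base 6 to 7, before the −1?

[0] 8 ≡ 2^(2 + 1) (base 2). Lift 3: 81. −1: 80.
[1] 80 ≡ 2·3^3 + 2·3^2 + 2·3 + 2 (base 3). Lift 4: 554. −1: 553.
[2] 553 ≡ 2·4^4 + 2·4^2 + 2·4 + 1 (base 4). Lift 5: 6311. −1: 6310.
[3] 6310 ≡ 2·5^5 + 2·5^2 + 2·5 (base 5). Lift 6: 93396. −1: 93395.
[4] 93395 ≡ 2·6^6 + 2·6^2 + 6 + 5 (base 6). Lift 7: 1647196. −1: 1647195.

1647196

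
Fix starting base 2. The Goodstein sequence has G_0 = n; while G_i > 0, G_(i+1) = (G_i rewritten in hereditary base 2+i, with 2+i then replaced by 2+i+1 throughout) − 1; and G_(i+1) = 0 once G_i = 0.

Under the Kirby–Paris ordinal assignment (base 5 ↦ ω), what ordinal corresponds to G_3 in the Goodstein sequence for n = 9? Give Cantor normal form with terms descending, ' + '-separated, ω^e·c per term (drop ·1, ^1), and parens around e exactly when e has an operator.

G_0=9  [base 2] 2^(2 + 1) + 1  →[2↦3]→  3^(3 + 1) + 1 = 82  −1 ⇒ G_1=81
G_1=81  [base 3] 3^(3 + 1)  →[3↦4]→  4^(4 + 1) = 1024  −1 ⇒ G_2=1023
G_2=1023  [base 4] 3·4^4 + 3·4^3 + 3·4^2 + 3·4 + 3  →[4↦5]→  3·5^5 + 3·5^3 + 3·5^2 + 3·5 + 3 = 9843  −1 ⇒ G_3=9842

ω^ω·3 + ω^3·3 + ω^2·3 + ω·3 + 2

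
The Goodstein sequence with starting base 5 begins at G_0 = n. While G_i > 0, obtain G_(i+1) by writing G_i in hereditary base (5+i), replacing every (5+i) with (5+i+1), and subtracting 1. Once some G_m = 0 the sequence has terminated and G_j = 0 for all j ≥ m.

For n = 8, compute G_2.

[0] 8 ≡ 5 + 3 (base 5). Lift 6: 9. −1: 8.
[1] 8 ≡ 6 + 2 (base 6). Lift 7: 9. −1: 8.
[2] 8 ≡ 7 + 1 (base 7). Lift 8: 9. −1: 8.

8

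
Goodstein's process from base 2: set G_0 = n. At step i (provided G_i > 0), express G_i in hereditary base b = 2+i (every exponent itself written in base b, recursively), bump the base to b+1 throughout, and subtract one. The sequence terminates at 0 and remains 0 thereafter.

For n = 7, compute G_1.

step 0: 7 = 2^2 + 2 + 1; sub 3 for 2: 3^3 + 3 + 1; = 31; G_1 = 31−1 = 30
step 1: 30 = 3^3 + 3; sub 4 for 3: 4^4 + 4; = 260; G_2 = 260−1 = 259

30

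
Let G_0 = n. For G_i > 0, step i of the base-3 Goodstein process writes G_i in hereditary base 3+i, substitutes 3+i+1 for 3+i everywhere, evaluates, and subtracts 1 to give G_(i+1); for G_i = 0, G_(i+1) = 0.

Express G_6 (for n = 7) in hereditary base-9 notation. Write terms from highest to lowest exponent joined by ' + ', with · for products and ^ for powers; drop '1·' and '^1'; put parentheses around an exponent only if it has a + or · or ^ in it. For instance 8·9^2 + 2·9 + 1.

9

7 —HB3→ 2·3 + 1 —bump→ 2·4 + 1 = 9 —(−1)→ 8
8 —HB4→ 2·4 —bump→ 2·5 = 10 —(−1)→ 9
9 —HB5→ 5 + 4 —bump→ 6 + 4 = 10 —(−1)→ 9
9 —HB6→ 6 + 3 —bump→ 7 + 3 = 10 —(−1)→ 9
9 —HB7→ 7 + 2 —bump→ 8 + 2 = 10 —(−1)→ 9
9 —HB8→ 8 + 1 —bump→ 9 + 1 = 10 —(−1)→ 9
9 —HB9→ 9 —bump→ 10 = 10 —(−1)→ 9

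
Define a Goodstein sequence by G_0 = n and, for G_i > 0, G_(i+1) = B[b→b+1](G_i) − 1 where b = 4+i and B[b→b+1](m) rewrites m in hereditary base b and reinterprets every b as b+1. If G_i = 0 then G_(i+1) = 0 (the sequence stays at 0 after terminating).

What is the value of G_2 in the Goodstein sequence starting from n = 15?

19

step 0: 15 = 3·4 + 3; sub 5 for 4: 3·5 + 3; = 18; G_1 = 18−1 = 17
step 1: 17 = 3·5 + 2; sub 6 for 5: 3·6 + 2; = 20; G_2 = 20−1 = 19
step 2: 19 = 3·6 + 1; sub 7 for 6: 3·7 + 1; = 22; G_3 = 22−1 = 21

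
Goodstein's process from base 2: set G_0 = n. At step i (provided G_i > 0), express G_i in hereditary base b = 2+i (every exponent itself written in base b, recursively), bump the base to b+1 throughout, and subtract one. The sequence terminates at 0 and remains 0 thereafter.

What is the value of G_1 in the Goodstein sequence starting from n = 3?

3

G_0=3  [base 2] 2 + 1  →[2↦3]→  3 + 1 = 4  −1 ⇒ G_1=3
G_1=3  [base 3] 3  →[3↦4]→  4 = 4  −1 ⇒ G_2=3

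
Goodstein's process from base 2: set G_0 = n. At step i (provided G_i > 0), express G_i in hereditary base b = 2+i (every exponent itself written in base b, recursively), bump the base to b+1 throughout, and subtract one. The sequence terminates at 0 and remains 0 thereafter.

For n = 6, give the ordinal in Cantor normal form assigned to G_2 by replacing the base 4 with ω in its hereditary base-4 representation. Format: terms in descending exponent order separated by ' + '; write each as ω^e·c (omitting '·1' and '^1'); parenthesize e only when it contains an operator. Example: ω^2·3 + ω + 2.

ω^ω + 1

(0) 6|_2 = 2^2 + 2 ↦ 3^3 + 3|_3 = 30 ⇒ 29
(1) 29|_3 = 3^3 + 2 ↦ 4^4 + 2|_4 = 258 ⇒ 257
(2) 257|_4 = 4^4 + 1 ↦ 5^5 + 1|_5 = 3126 ⇒ 3125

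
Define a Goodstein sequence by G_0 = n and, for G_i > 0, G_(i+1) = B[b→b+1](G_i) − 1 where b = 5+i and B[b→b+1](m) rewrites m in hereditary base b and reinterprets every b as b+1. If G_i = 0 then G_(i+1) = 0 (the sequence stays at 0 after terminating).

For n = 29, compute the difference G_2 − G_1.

base 5: 29 = 5^2 + 4; at 6: 6^2 + 4 = 40; next = 39
base 6: 39 = 6^2 + 3; at 7: 7^2 + 3 = 52; next = 51

12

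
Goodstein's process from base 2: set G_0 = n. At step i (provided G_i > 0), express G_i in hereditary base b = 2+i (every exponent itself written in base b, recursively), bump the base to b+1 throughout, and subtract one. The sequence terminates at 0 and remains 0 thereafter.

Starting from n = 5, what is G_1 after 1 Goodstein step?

27

5 —HB2→ 2^2 + 1 —bump→ 3^3 + 1 = 28 —(−1)→ 27
27 —HB3→ 3^3 —bump→ 4^4 = 256 —(−1)→ 255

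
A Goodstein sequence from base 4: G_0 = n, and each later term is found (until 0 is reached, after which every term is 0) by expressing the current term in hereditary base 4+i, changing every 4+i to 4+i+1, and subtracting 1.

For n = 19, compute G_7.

81

19 —HB4→ 4^2 + 3 —bump→ 5^2 + 3 = 28 —(−1)→ 27
27 —HB5→ 5^2 + 2 —bump→ 6^2 + 2 = 38 —(−1)→ 37
37 —HB6→ 6^2 + 1 —bump→ 7^2 + 1 = 50 —(−1)→ 49
49 —HB7→ 7^2 —bump→ 8^2 = 64 —(−1)→ 63
63 —HB8→ 7·8 + 7 —bump→ 7·9 + 7 = 70 —(−1)→ 69
69 —HB9→ 7·9 + 6 —bump→ 7·10 + 6 = 76 —(−1)→ 75
75 —HB10→ 7·10 + 5 —bump→ 7·11 + 5 = 82 —(−1)→ 81
81 —HB11→ 7·11 + 4 —bump→ 7·12 + 4 = 88 —(−1)→ 87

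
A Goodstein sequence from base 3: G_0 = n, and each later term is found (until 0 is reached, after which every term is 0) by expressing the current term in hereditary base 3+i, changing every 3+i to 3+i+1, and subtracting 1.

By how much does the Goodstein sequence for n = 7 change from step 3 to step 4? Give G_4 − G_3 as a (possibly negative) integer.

G_0 = 7. HB_3(7) = 2·3 + 1. Bump = 9. G_1 = 8.
G_1 = 8. HB_4(8) = 2·4. Bump = 10. G_2 = 9.
G_2 = 9. HB_5(9) = 5 + 4. Bump = 10. G_3 = 9.
G_3 = 9. HB_6(9) = 6 + 3. Bump = 10. G_4 = 9.

0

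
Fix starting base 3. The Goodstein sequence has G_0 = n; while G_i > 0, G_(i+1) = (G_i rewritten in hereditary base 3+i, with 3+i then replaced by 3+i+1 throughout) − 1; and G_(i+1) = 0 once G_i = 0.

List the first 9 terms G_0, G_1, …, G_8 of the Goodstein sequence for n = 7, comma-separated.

G_0=7  [base 3] 2·3 + 1  →[3↦4]→  2·4 + 1 = 9  −1 ⇒ G_1=8
G_1=8  [base 4] 2·4  →[4↦5]→  2·5 = 10  −1 ⇒ G_2=9
G_2=9  [base 5] 5 + 4  →[5↦6]→  6 + 4 = 10  −1 ⇒ G_3=9
G_3=9  [base 6] 6 + 3  →[6↦7]→  7 + 3 = 10  −1 ⇒ G_4=9
G_4=9  [base 7] 7 + 2  →[7↦8]→  8 + 2 = 10  −1 ⇒ G_5=9
G_5=9  [base 8] 8 + 1  →[8↦9]→  9 + 1 = 10  −1 ⇒ G_6=9
G_6=9  [base 9] 9  →[9↦10]→  10 = 10  −1 ⇒ G_7=9
G_7=9  [base 10] 9  →[10↦11]→  9 = 9  −1 ⇒ G_8=8

7, 8, 9, 9, 9, 9, 9, 9, 8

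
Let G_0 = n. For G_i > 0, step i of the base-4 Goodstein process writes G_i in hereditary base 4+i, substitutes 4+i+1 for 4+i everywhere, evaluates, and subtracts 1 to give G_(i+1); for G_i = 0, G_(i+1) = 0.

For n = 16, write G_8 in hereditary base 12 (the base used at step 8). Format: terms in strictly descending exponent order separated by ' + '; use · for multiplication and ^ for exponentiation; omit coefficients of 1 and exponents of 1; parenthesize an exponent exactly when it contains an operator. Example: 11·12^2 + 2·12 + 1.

16 —HB4→ 4^2 —bump→ 5^2 = 25 —(−1)→ 24
24 —HB5→ 4·5 + 4 —bump→ 4·6 + 4 = 28 —(−1)→ 27
27 —HB6→ 4·6 + 3 —bump→ 4·7 + 3 = 31 —(−1)→ 30
30 —HB7→ 4·7 + 2 —bump→ 4·8 + 2 = 34 —(−1)→ 33
33 —HB8→ 4·8 + 1 —bump→ 4·9 + 1 = 37 —(−1)→ 36
36 —HB9→ 4·9 —bump→ 4·10 = 40 —(−1)→ 39
39 —HB10→ 3·10 + 9 —bump→ 3·11 + 9 = 42 —(−1)→ 41
41 —HB11→ 3·11 + 8 —bump→ 3·12 + 8 = 44 —(−1)→ 43
43 —HB12→ 3·12 + 7 —bump→ 3·13 + 7 = 46 —(−1)→ 45

3·12 + 7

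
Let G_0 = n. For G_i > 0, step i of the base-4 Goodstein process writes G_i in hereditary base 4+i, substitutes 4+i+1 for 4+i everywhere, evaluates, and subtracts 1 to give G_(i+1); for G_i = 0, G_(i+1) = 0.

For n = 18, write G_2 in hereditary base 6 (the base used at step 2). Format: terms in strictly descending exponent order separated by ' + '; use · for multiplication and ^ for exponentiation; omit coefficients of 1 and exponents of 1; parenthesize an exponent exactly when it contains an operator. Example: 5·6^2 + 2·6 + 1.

6^2

i=0: 18 = 4^2 + 2 (b=4); 4→5: 5^2 + 2 = 27; 27−1 = 26
i=1: 26 = 5^2 + 1 (b=5); 5→6: 6^2 + 1 = 37; 37−1 = 36
i=2: 36 = 6^2 (b=6); 6→7: 7^2 = 49; 49−1 = 48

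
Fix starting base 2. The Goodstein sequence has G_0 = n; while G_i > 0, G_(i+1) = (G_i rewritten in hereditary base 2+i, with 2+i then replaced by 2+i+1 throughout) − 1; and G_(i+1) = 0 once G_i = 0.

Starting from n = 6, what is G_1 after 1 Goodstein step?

G_0 = 6. HB_2(6) = 2^2 + 2. Bump = 30. G_1 = 29.
G_1 = 29. HB_3(29) = 3^3 + 2. Bump = 258. G_2 = 257.

29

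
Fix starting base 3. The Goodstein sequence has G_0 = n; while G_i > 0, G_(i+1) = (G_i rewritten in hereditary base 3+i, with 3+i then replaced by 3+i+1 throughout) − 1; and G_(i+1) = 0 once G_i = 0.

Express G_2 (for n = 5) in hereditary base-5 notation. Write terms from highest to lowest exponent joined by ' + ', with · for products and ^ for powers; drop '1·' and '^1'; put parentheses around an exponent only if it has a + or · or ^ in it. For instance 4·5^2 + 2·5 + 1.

5

[0] 5 ≡ 3 + 2 (base 3). Lift 4: 6. −1: 5.
[1] 5 ≡ 4 + 1 (base 4). Lift 5: 6. −1: 5.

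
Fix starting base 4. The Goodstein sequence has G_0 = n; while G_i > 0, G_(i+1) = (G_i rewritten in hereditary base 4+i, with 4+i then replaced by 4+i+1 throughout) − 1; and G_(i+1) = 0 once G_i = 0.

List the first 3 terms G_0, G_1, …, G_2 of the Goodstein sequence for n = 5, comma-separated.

5, 5, 5

(0) 5|_4 = 4 + 1 ↦ 5 + 1|_5 = 6 ⇒ 5
(1) 5|_5 = 5 ↦ 6|_6 = 6 ⇒ 5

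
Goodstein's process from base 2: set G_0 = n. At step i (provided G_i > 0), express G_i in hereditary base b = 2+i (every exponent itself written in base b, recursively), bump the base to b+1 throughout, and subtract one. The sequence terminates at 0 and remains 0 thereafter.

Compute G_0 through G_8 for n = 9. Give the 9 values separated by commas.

9, 81, 1023, 9842, 140743, 2471826, 50333399, 1162263921, 30000003325

[0] 9 ≡ 2^(2 + 1) + 1 (base 2). Lift 3: 82. −1: 81.
[1] 81 ≡ 3^(3 + 1) (base 3). Lift 4: 1024. −1: 1023.
[2] 1023 ≡ 3·4^4 + 3·4^3 + 3·4^2 + 3·4 + 3 (base 4). Lift 5: 9843. −1: 9842.
[3] 9842 ≡ 3·5^5 + 3·5^3 + 3·5^2 + 3·5 + 2 (base 5). Lift 6: 140744. −1: 140743.
[4] 140743 ≡ 3·6^6 + 3·6^3 + 3·6^2 + 3·6 + 1 (base 6). Lift 7: 2471827. −1: 2471826.
[5] 2471826 ≡ 3·7^7 + 3·7^3 + 3·7^2 + 3·7 (base 7). Lift 8: 50333400. −1: 50333399.
[6] 50333399 ≡ 3·8^8 + 3·8^3 + 3·8^2 + 2·8 + 7 (base 8). Lift 9: 1162263922. −1: 1162263921.
[7] 1162263921 ≡ 3·9^9 + 3·9^3 + 3·9^2 + 2·9 + 6 (base 9). Lift 10: 30000003326. −1: 30000003325.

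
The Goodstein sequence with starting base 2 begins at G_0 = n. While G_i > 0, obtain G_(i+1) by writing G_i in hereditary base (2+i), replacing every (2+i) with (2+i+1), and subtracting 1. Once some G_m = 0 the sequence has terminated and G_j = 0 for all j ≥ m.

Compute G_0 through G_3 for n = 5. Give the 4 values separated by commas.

G_0 = 5. HB_2(5) = 2^2 + 1. Bump = 28. G_1 = 27.
G_1 = 27. HB_3(27) = 3^3. Bump = 256. G_2 = 255.
G_2 = 255. HB_4(255) = 3·4^3 + 3·4^2 + 3·4 + 3. Bump = 468. G_3 = 467.

5, 27, 255, 467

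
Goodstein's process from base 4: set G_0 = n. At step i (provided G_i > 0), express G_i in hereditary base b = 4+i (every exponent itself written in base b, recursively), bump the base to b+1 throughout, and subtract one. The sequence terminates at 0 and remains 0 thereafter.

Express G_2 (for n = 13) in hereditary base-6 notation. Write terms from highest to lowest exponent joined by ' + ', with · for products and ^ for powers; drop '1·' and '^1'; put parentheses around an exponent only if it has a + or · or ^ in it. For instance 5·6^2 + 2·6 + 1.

2·6 + 5

13 —HB4→ 3·4 + 1 —bump→ 3·5 + 1 = 16 —(−1)→ 15
15 —HB5→ 3·5 —bump→ 3·6 = 18 —(−1)→ 17
17 —HB6→ 2·6 + 5 —bump→ 2·7 + 5 = 19 —(−1)→ 18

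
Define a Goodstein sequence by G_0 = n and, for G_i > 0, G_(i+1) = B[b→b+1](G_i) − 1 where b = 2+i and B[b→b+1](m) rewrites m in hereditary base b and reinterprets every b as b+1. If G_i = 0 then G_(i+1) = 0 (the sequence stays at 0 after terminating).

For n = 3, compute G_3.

2

G_0 = 3. HB_2(3) = 2 + 1. Bump = 4. G_1 = 3.
G_1 = 3. HB_3(3) = 3. Bump = 4. G_2 = 3.
G_2 = 3. HB_4(3) = 3. Bump = 3. G_3 = 2.
G_3 = 2. HB_5(2) = 2. Bump = 2. G_4 = 1.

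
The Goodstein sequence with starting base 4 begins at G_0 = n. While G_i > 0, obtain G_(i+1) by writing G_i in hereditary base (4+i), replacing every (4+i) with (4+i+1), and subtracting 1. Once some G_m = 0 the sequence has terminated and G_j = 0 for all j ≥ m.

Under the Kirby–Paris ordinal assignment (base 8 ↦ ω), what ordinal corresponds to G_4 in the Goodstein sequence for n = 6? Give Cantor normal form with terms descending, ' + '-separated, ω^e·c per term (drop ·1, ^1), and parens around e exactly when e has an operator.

5

G_0=6  [base 4] 4 + 2  →[4↦5]→  5 + 2 = 7  −1 ⇒ G_1=6
G_1=6  [base 5] 5 + 1  →[5↦6]→  6 + 1 = 7  −1 ⇒ G_2=6
G_2=6  [base 6] 6  →[6↦7]→  7 = 7  −1 ⇒ G_3=6
G_3=6  [base 7] 6  →[7↦8]→  6 = 6  −1 ⇒ G_4=5
G_4=5  [base 8] 5  →[8↦9]→  5 = 5  −1 ⇒ G_5=4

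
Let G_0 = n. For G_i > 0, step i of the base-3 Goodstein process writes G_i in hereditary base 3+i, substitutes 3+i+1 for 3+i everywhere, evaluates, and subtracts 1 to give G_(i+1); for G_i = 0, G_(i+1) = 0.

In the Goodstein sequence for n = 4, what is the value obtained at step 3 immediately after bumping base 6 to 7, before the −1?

G_0=4  [base 3] 3 + 1  →[3↦4]→  4 + 1 = 5  −1 ⇒ G_1=4
G_1=4  [base 4] 4  →[4↦5]→  5 = 5  −1 ⇒ G_2=4
G_2=4  [base 5] 4  →[5↦6]→  4 = 4  −1 ⇒ G_3=3
G_3=3  [base 6] 3  →[6↦7]→  3 = 3  −1 ⇒ G_4=2

3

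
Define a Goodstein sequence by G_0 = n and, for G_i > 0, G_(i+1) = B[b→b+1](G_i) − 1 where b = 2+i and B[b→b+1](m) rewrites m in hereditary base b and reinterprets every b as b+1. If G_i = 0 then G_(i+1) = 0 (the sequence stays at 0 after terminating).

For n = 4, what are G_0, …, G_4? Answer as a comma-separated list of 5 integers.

G_0 = 4. HB_2(4) = 2^2. Bump = 27. G_1 = 26.
G_1 = 26. HB_3(26) = 2·3^2 + 2·3 + 2. Bump = 42. G_2 = 41.
G_2 = 41. HB_4(41) = 2·4^2 + 2·4 + 1. Bump = 61. G_3 = 60.
G_3 = 60. HB_5(60) = 2·5^2 + 2·5. Bump = 84. G_4 = 83.

4, 26, 41, 60, 83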